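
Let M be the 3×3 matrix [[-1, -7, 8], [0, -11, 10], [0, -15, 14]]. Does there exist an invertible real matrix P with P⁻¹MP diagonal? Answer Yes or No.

No

Characteristic polynomial: p(t) = t^3 - 2t^2 - 7t - 4 = (t - 4)(t + 1)^2.
t = -1 has algebraic multiplicity 2; rank(M + 1I) = 2, so geometric multiplicity = 1.
Geometric multiplicity < algebraic multiplicity, so M is not diagonalizable.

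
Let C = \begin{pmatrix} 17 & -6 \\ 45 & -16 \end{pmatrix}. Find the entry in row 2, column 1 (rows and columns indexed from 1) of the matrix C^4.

Characteristic polynomial: t^2 - t - 2 = (t - 2)(t + 1), so the eigenvalues are -1, 2.
t=-1: eigenvector (1, 3).
t=2: eigenvector (-2, -5).
P = [[1, -2], [3, -5]], D = diag(-1, 2), P⁻¹ = [[-5, 2], [-3, 1]].
C⁴ = P·diag(1, 16)·P⁻¹ = [[91, -30], [225, -74]].
The requested entry is 225.

225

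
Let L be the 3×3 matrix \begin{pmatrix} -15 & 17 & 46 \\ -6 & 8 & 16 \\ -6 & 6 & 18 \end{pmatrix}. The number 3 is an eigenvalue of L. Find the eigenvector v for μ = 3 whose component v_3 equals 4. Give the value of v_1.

L − 3I = [[-18, 17, 46], [-6, 5, 16], [-6, 6, 15]].
Solving (L − 3I)v = 0 gives the eigenspace spanned by (14, 4, 4).
With v_3 = 4, v = (14, 4, 4), so v_1 = 14.

14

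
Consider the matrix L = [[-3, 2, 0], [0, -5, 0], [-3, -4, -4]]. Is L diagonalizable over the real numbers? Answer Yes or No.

Characteristic polynomial: p(s) = s^3 + 12s^2 + 47s + 60 = (s + 3)(s + 4)(s + 5).
All 3 eigenvalues are distinct, so L is diagonalizable.

Yes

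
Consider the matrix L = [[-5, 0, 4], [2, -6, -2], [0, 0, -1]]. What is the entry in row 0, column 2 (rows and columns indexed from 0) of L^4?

Characteristic polynomial: s^3 + 12s^2 + 41s + 30 = (s + 1)(s + 5)(s + 6), so the eigenvalues are -6, -5, -1.
s=-5: eigenvector (1, 2, 0).
s=-6: eigenvector (0, 1, 0).
s=-1: eigenvector (1, 0, 1).
P = [[1, 0, 1], [2, 1, 0], [0, 0, 1]], D = diag(-5, -6, -1), P⁻¹ = [[1, 0, -1], [-2, 1, 2], [0, 0, 1]].
L⁴ = P·diag(625, 1296, 1)·P⁻¹ = [[625, 0, -624], [-1342, 1296, 1342], [0, 0, 1]].
The requested entry is -624.

-624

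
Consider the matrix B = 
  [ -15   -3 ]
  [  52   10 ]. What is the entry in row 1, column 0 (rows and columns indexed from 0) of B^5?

10972

Characteristic polynomial: λ^2 + 5λ + 6 = (λ + 2)(λ + 3), so the eigenvalues are -3, -2.
λ=-3: eigenvector (1, -4).
λ=-2: eigenvector (-3, 13).
P = [[1, -3], [-4, 13]], D = diag(-3, -2), P⁻¹ = [[13, 3], [4, 1]].
B⁵ = P·diag(-243, -32)·P⁻¹ = [[-2775, -633], [10972, 2500]].
The requested entry is 10972.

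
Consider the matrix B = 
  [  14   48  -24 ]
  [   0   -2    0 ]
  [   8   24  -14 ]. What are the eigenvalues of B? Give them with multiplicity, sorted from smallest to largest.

Characteristic polynomial: p(t) = t^3 + 2t^2 - 4t - 8 = (t - 2)(t + 2)^2.
Roots (with multiplicity): -2, -2, 2.

-2, -2, 2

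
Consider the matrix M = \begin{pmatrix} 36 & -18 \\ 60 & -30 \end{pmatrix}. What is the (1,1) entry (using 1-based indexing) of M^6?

Characteristic polynomial: t^2 - 6t = t(t - 6), so the eigenvalues are 0, 6.
t=0: eigenvector (1, 2).
t=6: eigenvector (-3, -5).
P = [[1, -3], [2, -5]], D = diag(0, 6), P⁻¹ = [[-5, 3], [-2, 1]].
M⁶ = P·diag(0, 46656)·P⁻¹ = [[279936, -139968], [466560, -233280]].
The requested entry is 279936.

279936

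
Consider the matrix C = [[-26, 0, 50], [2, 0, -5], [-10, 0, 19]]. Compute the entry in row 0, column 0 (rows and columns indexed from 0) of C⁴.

Characteristic polynomial: t^3 + 7t^2 + 6t = t(t + 1)(t + 6), so the eigenvalues are -6, -1, 0.
t=-6: eigenvector (5, 0, 2).
t=0: eigenvector (0, 1, 0).
t=-1: eigenvector (2, 1, 1).
P = [[5, 0, 2], [0, 1, 1], [2, 0, 1]], D = diag(-6, 0, -1), P⁻¹ = [[1, 0, -2], [2, 1, -5], [-2, 0, 5]].
C⁴ = P·diag(1296, 0, 1)·P⁻¹ = [[6476, 0, -12950], [-2, 0, 5], [2590, 0, -5179]].
The requested entry is 6476.

6476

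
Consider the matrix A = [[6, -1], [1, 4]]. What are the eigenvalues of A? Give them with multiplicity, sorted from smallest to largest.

5, 5

Characteristic polynomial: p(λ) = λ^2 - 10λ + 25 = (λ - 5)^2.
Roots (with multiplicity): 5, 5.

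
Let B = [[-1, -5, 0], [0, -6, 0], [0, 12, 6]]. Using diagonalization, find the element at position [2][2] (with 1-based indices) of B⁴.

1296

Characteristic polynomial: s^3 + s^2 - 36s - 36 = (s - 6)(s + 1)(s + 6), so the eigenvalues are -6, -1, 6.
s=-1: eigenvector (1, 0, 0).
s=-6: eigenvector (1, 1, -1).
s=6: eigenvector (0, 0, 1).
P = [[1, 1, 0], [0, 1, 0], [0, -1, 1]], D = diag(-1, -6, 6), P⁻¹ = [[1, -1, 0], [0, 1, 0], [0, 1, 1]].
B⁴ = P·diag(1, 1296, 1296)·P⁻¹ = [[1, 1295, 0], [0, 1296, 0], [0, 0, 1296]].
The requested entry is 1296.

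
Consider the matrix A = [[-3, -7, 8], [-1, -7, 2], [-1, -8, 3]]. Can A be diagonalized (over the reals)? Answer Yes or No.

Characteristic polynomial: p(s) = s^3 + 7s^2 + 8s - 16 = (s - 1)(s + 4)^2.
s = -4 has algebraic multiplicity 2; rank(A + 4I) = 2, so geometric multiplicity = 1.
Geometric multiplicity < algebraic multiplicity, so A is not diagonalizable.

No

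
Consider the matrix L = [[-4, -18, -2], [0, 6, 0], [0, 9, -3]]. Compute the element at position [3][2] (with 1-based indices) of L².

Characteristic polynomial: s^3 + s^2 - 30s - 72 = (s - 6)(s + 3)(s + 4), so the eigenvalues are -4, -3, 6.
s=-4: eigenvector (1, 0, 0).
s=6: eigenvector (-2, 1, 1).
s=-3: eigenvector (-2, 0, 1).
P = [[1, -2, -2], [0, 1, 0], [0, 1, 1]], D = diag(-4, 6, -3), P⁻¹ = [[1, 0, 2], [0, 1, 0], [0, -1, 1]].
L² = P·diag(16, 36, 9)·P⁻¹ = [[16, -54, 14], [0, 36, 0], [0, 27, 9]].
The requested entry is 27.

27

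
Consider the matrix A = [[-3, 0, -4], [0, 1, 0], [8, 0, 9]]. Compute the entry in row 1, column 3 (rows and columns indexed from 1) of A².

Characteristic polynomial: t^3 - 7t^2 + 11t - 5 = (t - 5)(t - 1)^2, so the eigenvalues are 1, 1, 5.
t=1: eigenvector (-1, 0, 1).
t=1: eigenvector (0, 1, 0).
t=5: eigenvector (1, 0, -2).
P = [[-1, 0, 1], [0, 1, 0], [1, 0, -2]], D = diag(1, 1, 5), P⁻¹ = [[-2, 0, -1], [0, 1, 0], [-1, 0, -1]].
A² = P·diag(1, 1, 25)·P⁻¹ = [[-23, 0, -24], [0, 1, 0], [48, 0, 49]].
The requested entry is -24.

-24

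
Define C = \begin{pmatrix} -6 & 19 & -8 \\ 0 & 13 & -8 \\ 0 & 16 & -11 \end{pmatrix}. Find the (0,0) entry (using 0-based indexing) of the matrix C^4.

1296

Characteristic polynomial: λ^3 + 4λ^2 - 27λ - 90 = (λ - 5)(λ + 3)(λ + 6), so the eigenvalues are -6, -3, 5.
λ=-6: eigenvector (1, 0, 0).
λ=-3: eigenvector (1, 1, 2).
λ=5: eigenvector (-1, -1, -1).
P = [[1, 1, -1], [0, 1, -1], [0, 2, -1]], D = diag(-6, -3, 5), P⁻¹ = [[1, -1, 0], [0, -1, 1], [0, -2, 1]].
C⁴ = P·diag(1296, 81, 625)·P⁻¹ = [[1296, -127, -544], [0, 1169, -544], [0, 1088, -463]].
The requested entry is 1296.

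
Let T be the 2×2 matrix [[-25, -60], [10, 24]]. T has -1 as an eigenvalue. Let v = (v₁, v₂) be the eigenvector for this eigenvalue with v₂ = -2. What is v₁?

T + 1I = [[-24, -60], [10, 25]].
Solving (T + 1I)v = 0 gives the eigenspace spanned by (5, -2).
With v₂ = -2, v = (5, -2), so v₁ = 5.

5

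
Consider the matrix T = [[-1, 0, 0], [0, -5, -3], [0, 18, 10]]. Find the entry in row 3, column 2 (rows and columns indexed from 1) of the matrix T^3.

378

Characteristic polynomial: λ^3 - 4λ^2 - λ + 4 = (λ - 4)(λ - 1)(λ + 1), so the eigenvalues are -1, 1, 4.
λ=-1: eigenvector (1, 0, 0).
λ=1: eigenvector (0, 1, -2).
λ=4: eigenvector (0, -1, 3).
P = [[1, 0, 0], [0, 1, -1], [0, -2, 3]], D = diag(-1, 1, 4), P⁻¹ = [[1, 0, 0], [0, 3, 1], [0, 2, 1]].
T³ = P·diag(-1, 1, 64)·P⁻¹ = [[-1, 0, 0], [0, -125, -63], [0, 378, 190]].
The requested entry is 378.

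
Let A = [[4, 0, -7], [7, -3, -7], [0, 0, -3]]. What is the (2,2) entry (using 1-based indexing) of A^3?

-27

Characteristic polynomial: μ^3 + 2μ^2 - 15μ - 36 = (μ - 4)(μ + 3)^2, so the eigenvalues are -3, -3, 4.
μ=4: eigenvector (1, 1, 0).
μ=-3: eigenvector (0, 1, 0).
μ=-3: eigenvector (1, 0, 1).
P = [[1, 0, 1], [1, 1, 0], [0, 0, 1]], D = diag(4, -3, -3), P⁻¹ = [[1, 0, -1], [-1, 1, 1], [0, 0, 1]].
A³ = P·diag(64, -27, -27)·P⁻¹ = [[64, 0, -91], [91, -27, -91], [0, 0, -27]].
The requested entry is -27.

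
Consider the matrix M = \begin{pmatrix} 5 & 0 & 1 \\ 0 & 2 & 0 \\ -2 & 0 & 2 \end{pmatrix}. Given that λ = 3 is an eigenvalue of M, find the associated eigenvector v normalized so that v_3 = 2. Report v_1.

-1

M − 3I = [[2, 0, 1], [0, -1, 0], [-2, 0, -1]].
Solving (M − 3I)v = 0 gives the eigenspace spanned by (-1, 0, 2).
With v_3 = 2, v = (-1, 0, 2), so v_1 = -1.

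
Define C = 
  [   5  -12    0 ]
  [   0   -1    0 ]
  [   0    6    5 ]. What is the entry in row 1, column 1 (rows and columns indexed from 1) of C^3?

Characteristic polynomial: s^3 - 9s^2 + 15s + 25 = (s - 5)^2(s + 1), so the eigenvalues are -1, 5, 5.
s=5: eigenvector (1, 0, 0).
s=-1: eigenvector (2, 1, -1).
s=5: eigenvector (-2, 0, 1).
P = [[1, 2, -2], [0, 1, 0], [0, -1, 1]], D = diag(5, -1, 5), P⁻¹ = [[1, 0, 2], [0, 1, 0], [0, 1, 1]].
C³ = P·diag(125, -1, 125)·P⁻¹ = [[125, -252, 0], [0, -1, 0], [0, 126, 125]].
The requested entry is 125.

125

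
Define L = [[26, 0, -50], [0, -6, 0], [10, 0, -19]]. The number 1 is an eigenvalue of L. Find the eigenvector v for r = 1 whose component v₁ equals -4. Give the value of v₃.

-2

L − 1I = [[25, 0, -50], [0, -7, 0], [10, 0, -20]].
Solving (L − 1I)v = 0 gives the eigenspace spanned by (-4, 0, -2).
With v₁ = -4, v = (-4, 0, -2), so v₃ = -2.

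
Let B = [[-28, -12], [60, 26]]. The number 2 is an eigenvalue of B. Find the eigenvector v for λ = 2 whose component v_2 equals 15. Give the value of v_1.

-6

B − 2I = [[-30, -12], [60, 24]].
Solving (B − 2I)v = 0 gives the eigenspace spanned by (-6, 15).
With v_2 = 15, v = (-6, 15), so v_1 = -6.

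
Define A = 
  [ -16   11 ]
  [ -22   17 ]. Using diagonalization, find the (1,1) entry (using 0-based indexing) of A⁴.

1967

Characteristic polynomial: r^2 - r - 30 = (r - 6)(r + 5), so the eigenvalues are -5, 6.
r=-5: eigenvector (-1, -1).
r=6: eigenvector (1, 2).
P = [[-1, 1], [-1, 2]], D = diag(-5, 6), P⁻¹ = [[-2, 1], [-1, 1]].
A⁴ = P·diag(625, 1296)·P⁻¹ = [[-46, 671], [-1342, 1967]].
The requested entry is 1967.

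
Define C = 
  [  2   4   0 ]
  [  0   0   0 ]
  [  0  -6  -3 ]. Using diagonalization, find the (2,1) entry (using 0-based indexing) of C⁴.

162

Characteristic polynomial: r^3 + r^2 - 6r = r(r - 2)(r + 3), so the eigenvalues are -3, 0, 2.
r=-3: eigenvector (0, 0, 1).
r=0: eigenvector (-2, 1, -2).
r=2: eigenvector (1, 0, 0).
P = [[0, -2, 1], [0, 1, 0], [1, -2, 0]], D = diag(-3, 0, 2), P⁻¹ = [[0, 2, 1], [0, 1, 0], [1, 2, 0]].
C⁴ = P·diag(81, 0, 16)·P⁻¹ = [[16, 32, 0], [0, 0, 0], [0, 162, 81]].
The requested entry is 162.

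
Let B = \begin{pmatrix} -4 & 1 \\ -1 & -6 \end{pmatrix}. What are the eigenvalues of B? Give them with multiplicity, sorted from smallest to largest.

-5, -5

Characteristic polynomial: p(r) = r^2 + 10r + 25 = (r + 5)^2.
Roots (with multiplicity): -5, -5.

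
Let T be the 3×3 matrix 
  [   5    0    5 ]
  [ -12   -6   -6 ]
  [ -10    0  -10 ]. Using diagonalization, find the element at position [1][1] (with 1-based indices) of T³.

125

Characteristic polynomial: s^3 + 11s^2 + 30s = s(s + 5)(s + 6), so the eigenvalues are -6, -5, 0.
s=0: eigenvector (-1, 1, 1).
s=-5: eigenvector (1, 0, -2).
s=-6: eigenvector (0, 1, 0).
P = [[-1, 1, 0], [1, 0, 1], [1, -2, 0]], D = diag(0, -5, -6), P⁻¹ = [[-2, 0, -1], [-1, 0, -1], [2, 1, 1]].
T³ = P·diag(0, -125, -216)·P⁻¹ = [[125, 0, 125], [-432, -216, -216], [-250, 0, -250]].
The requested entry is 125.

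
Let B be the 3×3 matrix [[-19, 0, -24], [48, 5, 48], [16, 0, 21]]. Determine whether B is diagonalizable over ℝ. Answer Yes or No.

Yes

Characteristic polynomial: p(t) = t^3 - 7t^2 - 5t + 75 = (t - 5)^2(t + 3).
t = 5 has algebraic multiplicity 2; rank(B − 5I) = 1, so geometric multiplicity = 2.
Every eigenvalue has geometric = algebraic multiplicity, so B is diagonalizable.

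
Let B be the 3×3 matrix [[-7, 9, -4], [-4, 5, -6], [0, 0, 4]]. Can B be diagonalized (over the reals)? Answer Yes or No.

Characteristic polynomial: p(λ) = λ^3 - 2λ^2 - 7λ - 4 = (λ - 4)(λ + 1)^2.
λ = -1 has algebraic multiplicity 2; rank(B + 1I) = 2, so geometric multiplicity = 1.
Geometric multiplicity < algebraic multiplicity, so B is not diagonalizable.

No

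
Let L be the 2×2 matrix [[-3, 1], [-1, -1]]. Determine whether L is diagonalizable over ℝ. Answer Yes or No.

No

Characteristic polynomial: p(λ) = λ^2 + 4λ + 4 = (λ + 2)^2.
λ = -2 has algebraic multiplicity 2; rank(L + 2I) = 1, so geometric multiplicity = 1.
Geometric multiplicity < algebraic multiplicity, so L is not diagonalizable.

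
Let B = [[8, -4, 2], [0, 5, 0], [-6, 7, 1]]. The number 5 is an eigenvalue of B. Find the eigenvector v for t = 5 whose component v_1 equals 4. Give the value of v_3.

B − 5I = [[3, -4, 2], [0, 0, 0], [-6, 7, -4]].
Solving (B − 5I)v = 0 gives the eigenspace spanned by (4, 0, -6).
With v_1 = 4, v = (4, 0, -6), so v_3 = -6.

-6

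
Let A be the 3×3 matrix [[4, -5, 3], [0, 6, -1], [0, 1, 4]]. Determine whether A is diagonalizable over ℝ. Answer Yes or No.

Characteristic polynomial: p(t) = t^3 - 14t^2 + 65t - 100 = (t - 5)^2(t - 4).
t = 5 has algebraic multiplicity 2; rank(A − 5I) = 2, so geometric multiplicity = 1.
Geometric multiplicity < algebraic multiplicity, so A is not diagonalizable.

No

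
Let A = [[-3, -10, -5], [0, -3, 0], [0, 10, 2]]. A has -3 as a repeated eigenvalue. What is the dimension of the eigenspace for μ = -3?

2

A + 3I = [[0, -10, -5], [0, 0, 0], [0, 10, 5]].
This matrix has rank 1, so its null space has dimension 3 − 1 = 2.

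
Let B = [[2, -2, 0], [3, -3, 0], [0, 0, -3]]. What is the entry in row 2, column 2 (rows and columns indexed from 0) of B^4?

Characteristic polynomial: λ^3 + 4λ^2 + 3λ = λ(λ + 1)(λ + 3), so the eigenvalues are -3, -1, 0.
λ=0: eigenvector (1, 1, 0).
λ=-1: eigenvector (2, 3, 0).
λ=-3: eigenvector (0, 0, 1).
P = [[1, 2, 0], [1, 3, 0], [0, 0, 1]], D = diag(0, -1, -3), P⁻¹ = [[3, -2, 0], [-1, 1, 0], [0, 0, 1]].
B⁴ = P·diag(0, 1, 81)·P⁻¹ = [[-2, 2, 0], [-3, 3, 0], [0, 0, 81]].
The requested entry is 81.

81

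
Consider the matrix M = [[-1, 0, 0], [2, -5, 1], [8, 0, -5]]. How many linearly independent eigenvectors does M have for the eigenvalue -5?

1

M + 5I = [[4, 0, 0], [2, 0, 1], [8, 0, 0]].
This matrix has rank 2, so its null space has dimension 3 − 2 = 1.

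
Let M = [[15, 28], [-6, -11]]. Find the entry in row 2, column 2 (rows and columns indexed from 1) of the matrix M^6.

-4367

Characteristic polynomial: r^2 - 4r + 3 = (r - 3)(r - 1), so the eigenvalues are 1, 3.
r=1: eigenvector (-2, 1).
r=3: eigenvector (7, -3).
P = [[-2, 7], [1, -3]], D = diag(1, 3), P⁻¹ = [[3, 7], [1, 2]].
M⁶ = P·diag(1, 729)·P⁻¹ = [[5097, 10192], [-2184, -4367]].
The requested entry is -4367.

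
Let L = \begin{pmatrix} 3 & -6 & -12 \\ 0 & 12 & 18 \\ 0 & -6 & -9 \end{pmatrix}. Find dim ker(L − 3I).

L − 3I = [[0, -6, -12], [0, 9, 18], [0, -6, -12]].
This matrix has rank 1, so its null space has dimension 3 − 1 = 2.

2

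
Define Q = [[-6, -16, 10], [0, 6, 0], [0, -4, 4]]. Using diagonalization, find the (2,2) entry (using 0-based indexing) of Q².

16

Characteristic polynomial: r^3 - 4r^2 - 36r + 144 = (r - 6)(r - 4)(r + 6), so the eigenvalues are -6, 4, 6.
r=-6: eigenvector (1, 0, 0).
r=6: eigenvector (-3, 1, -2).
r=4: eigenvector (1, 0, 1).
P = [[1, -3, 1], [0, 1, 0], [0, -2, 1]], D = diag(-6, 6, 4), P⁻¹ = [[1, 1, -1], [0, 1, 0], [0, 2, 1]].
Q² = P·diag(36, 36, 16)·P⁻¹ = [[36, -40, -20], [0, 36, 0], [0, -40, 16]].
The requested entry is 16.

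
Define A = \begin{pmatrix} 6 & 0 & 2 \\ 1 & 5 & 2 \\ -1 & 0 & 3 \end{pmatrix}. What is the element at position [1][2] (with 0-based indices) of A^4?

Characteristic polynomial: μ^3 - 14μ^2 + 65μ - 100 = (μ - 5)^2(μ - 4), so the eigenvalues are 4, 5, 5.
μ=5: eigenvector (2, 2, -1).
μ=5: eigenvector (0, 1, 0).
μ=4: eigenvector (1, 1, -1).
P = [[2, 0, 1], [2, 1, 1], [-1, 0, -1]], D = diag(5, 5, 4), P⁻¹ = [[1, 0, 1], [-1, 1, 0], [-1, 0, -2]].
A⁴ = P·diag(625, 625, 256)·P⁻¹ = [[994, 0, 738], [369, 625, 738], [-369, 0, -113]].
The requested entry is 738.

738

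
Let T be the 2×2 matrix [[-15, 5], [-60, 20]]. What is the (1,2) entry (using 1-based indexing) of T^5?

Characteristic polynomial: λ^2 - 5λ = λ(λ - 5), so the eigenvalues are 0, 5.
λ=0: eigenvector (1, 3).
λ=5: eigenvector (1, 4).
P = [[1, 1], [3, 4]], D = diag(0, 5), P⁻¹ = [[4, -1], [-3, 1]].
T⁵ = P·diag(0, 3125)·P⁻¹ = [[-9375, 3125], [-37500, 12500]].
The requested entry is 3125.

3125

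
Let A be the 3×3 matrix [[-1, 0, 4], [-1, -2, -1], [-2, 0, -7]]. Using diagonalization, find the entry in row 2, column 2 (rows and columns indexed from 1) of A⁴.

Characteristic polynomial: λ^3 + 10λ^2 + 31λ + 30 = (λ + 2)(λ + 3)(λ + 5), so the eigenvalues are -5, -3, -2.
λ=-3: eigenvector (2, 1, -1).
λ=-5: eigenvector (-1, 0, 1).
λ=-2: eigenvector (0, 1, 0).
P = [[2, -1, 0], [1, 0, 1], [-1, 1, 0]], D = diag(-3, -5, -2), P⁻¹ = [[1, 0, 1], [1, 0, 2], [-1, 1, -1]].
A⁴ = P·diag(81, 625, 16)·P⁻¹ = [[-463, 0, -1088], [65, 16, 65], [544, 0, 1169]].
The requested entry is 16.

16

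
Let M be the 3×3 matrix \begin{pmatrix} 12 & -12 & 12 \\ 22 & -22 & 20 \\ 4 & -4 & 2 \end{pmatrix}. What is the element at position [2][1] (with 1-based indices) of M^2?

Characteristic polynomial: λ^3 + 8λ^2 + 12λ = λ(λ + 2)(λ + 6), so the eigenvalues are -6, -2, 0.
λ=0: eigenvector (1, 1, 0).
λ=-2: eigenvector (0, 1, 1).
λ=-6: eigenvector (-2, -4, -1).
P = [[1, 0, -2], [1, 1, -4], [0, 1, -1]], D = diag(0, -2, -6), P⁻¹ = [[3, -2, 2], [1, -1, 2], [1, -1, 1]].
M² = P·diag(0, 4, 36)·P⁻¹ = [[-72, 72, -72], [-140, 140, -136], [-32, 32, -28]].
The requested entry is -140.

-140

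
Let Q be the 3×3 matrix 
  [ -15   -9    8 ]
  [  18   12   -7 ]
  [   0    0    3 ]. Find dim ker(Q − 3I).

Q − 3I = [[-18, -9, 8], [18, 9, -7], [0, 0, 0]].
This matrix has rank 2, so its null space has dimension 3 − 2 = 1.

1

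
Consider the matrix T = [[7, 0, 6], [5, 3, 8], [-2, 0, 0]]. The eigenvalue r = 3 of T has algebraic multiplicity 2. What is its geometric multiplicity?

1

T − 3I = [[4, 0, 6], [5, 0, 8], [-2, 0, -3]].
This matrix has rank 2, so its null space has dimension 3 − 2 = 1.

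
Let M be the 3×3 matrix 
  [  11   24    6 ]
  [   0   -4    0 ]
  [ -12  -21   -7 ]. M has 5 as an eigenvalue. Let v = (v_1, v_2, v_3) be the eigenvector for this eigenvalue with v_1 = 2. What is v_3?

M − 5I = [[6, 24, 6], [0, -9, 0], [-12, -21, -12]].
Solving (M − 5I)v = 0 gives the eigenspace spanned by (2, 0, -2).
With v_1 = 2, v = (2, 0, -2), so v_3 = -2.

-2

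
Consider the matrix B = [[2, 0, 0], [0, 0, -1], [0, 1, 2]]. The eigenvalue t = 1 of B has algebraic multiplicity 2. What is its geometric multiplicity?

1

B − 1I = [[1, 0, 0], [0, -1, -1], [0, 1, 1]].
This matrix has rank 2, so its null space has dimension 3 − 2 = 1.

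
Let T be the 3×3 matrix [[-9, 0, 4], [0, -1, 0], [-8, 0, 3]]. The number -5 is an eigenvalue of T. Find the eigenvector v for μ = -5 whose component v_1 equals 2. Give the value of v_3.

T + 5I = [[-4, 0, 4], [0, 4, 0], [-8, 0, 8]].
Solving (T + 5I)v = 0 gives the eigenspace spanned by (2, 0, 2).
With v_1 = 2, v = (2, 0, 2), so v_3 = 2.

2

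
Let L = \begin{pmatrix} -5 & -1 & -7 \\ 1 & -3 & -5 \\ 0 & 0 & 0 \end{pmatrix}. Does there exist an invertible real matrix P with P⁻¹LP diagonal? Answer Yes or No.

Characteristic polynomial: p(λ) = λ^3 + 8λ^2 + 16λ = λ(λ + 4)^2.
λ = -4 has algebraic multiplicity 2; rank(L + 4I) = 2, so geometric multiplicity = 1.
Geometric multiplicity < algebraic multiplicity, so L is not diagonalizable.

No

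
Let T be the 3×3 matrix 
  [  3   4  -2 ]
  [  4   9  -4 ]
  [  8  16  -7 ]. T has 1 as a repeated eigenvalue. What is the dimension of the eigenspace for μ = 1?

2

T − 1I = [[2, 4, -2], [4, 8, -4], [8, 16, -8]].
This matrix has rank 1, so its null space has dimension 3 − 1 = 2.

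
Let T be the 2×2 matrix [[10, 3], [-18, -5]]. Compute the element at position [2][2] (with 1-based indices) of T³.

-125

Characteristic polynomial: r^2 - 5r + 4 = (r - 4)(r - 1), so the eigenvalues are 1, 4.
r=1: eigenvector (-1, 3).
r=4: eigenvector (1, -2).
P = [[-1, 1], [3, -2]], D = diag(1, 4), P⁻¹ = [[2, 1], [3, 1]].
T³ = P·diag(1, 64)·P⁻¹ = [[190, 63], [-378, -125]].
The requested entry is -125.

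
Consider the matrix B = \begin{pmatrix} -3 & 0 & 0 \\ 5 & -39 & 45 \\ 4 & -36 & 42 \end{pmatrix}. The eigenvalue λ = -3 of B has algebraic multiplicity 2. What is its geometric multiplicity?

1

B + 3I = [[0, 0, 0], [5, -36, 45], [4, -36, 45]].
This matrix has rank 2, so its null space has dimension 3 − 2 = 1.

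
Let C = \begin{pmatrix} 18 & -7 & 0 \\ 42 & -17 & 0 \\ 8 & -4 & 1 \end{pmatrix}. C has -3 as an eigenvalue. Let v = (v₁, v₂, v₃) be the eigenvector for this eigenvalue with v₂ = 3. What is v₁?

1

C + 3I = [[21, -7, 0], [42, -14, 0], [8, -4, 4]].
Solving (C + 3I)v = 0 gives the eigenspace spanned by (1, 3, 1).
With v₂ = 3, v = (1, 3, 1), so v₁ = 1.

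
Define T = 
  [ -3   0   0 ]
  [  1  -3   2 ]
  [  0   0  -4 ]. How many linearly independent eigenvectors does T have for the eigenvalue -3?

1

T + 3I = [[0, 0, 0], [1, 0, 2], [0, 0, -1]].
This matrix has rank 2, so its null space has dimension 3 − 2 = 1.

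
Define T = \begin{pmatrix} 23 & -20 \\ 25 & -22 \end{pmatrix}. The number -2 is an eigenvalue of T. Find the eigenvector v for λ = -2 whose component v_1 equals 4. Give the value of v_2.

5

T + 2I = [[25, -20], [25, -20]].
Solving (T + 2I)v = 0 gives the eigenspace spanned by (4, 5).
With v_1 = 4, v = (4, 5), so v_2 = 5.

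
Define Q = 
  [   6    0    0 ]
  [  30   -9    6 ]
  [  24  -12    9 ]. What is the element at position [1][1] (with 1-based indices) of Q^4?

Characteristic polynomial: t^3 - 6t^2 - 9t + 54 = (t - 6)(t - 3)(t + 3), so the eigenvalues are -3, 3, 6.
t=6: eigenvector (1, 2, 0).
t=3: eigenvector (0, -1, -2).
t=-3: eigenvector (0, 1, 1).
P = [[1, 0, 0], [2, -1, 1], [0, -2, 1]], D = diag(6, 3, -3), P⁻¹ = [[1, 0, 0], [-2, 1, -1], [-4, 2, -1]].
Q⁴ = P·diag(1296, 81, 81)·P⁻¹ = [[1296, 0, 0], [2430, 81, 0], [0, 0, 81]].
The requested entry is 1296.

1296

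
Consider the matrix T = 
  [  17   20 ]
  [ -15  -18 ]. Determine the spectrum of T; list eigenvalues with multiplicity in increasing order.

-3, 2

Characteristic polynomial: p(λ) = λ^2 + λ - 6 = (λ - 2)(λ + 3).
Roots (with multiplicity): -3, 2.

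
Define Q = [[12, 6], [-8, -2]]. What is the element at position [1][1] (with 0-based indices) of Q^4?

-2864

Characteristic polynomial: r^2 - 10r + 24 = (r - 6)(r - 4), so the eigenvalues are 4, 6.
r=4: eigenvector (-3, 4).
r=6: eigenvector (1, -1).
P = [[-3, 1], [4, -1]], D = diag(4, 6), P⁻¹ = [[1, 1], [4, 3]].
Q⁴ = P·diag(256, 1296)·P⁻¹ = [[4416, 3120], [-4160, -2864]].
The requested entry is -2864.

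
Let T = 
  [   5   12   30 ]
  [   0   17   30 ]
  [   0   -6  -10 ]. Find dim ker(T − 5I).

2

T − 5I = [[0, 12, 30], [0, 12, 30], [0, -6, -15]].
This matrix has rank 1, so its null space has dimension 3 − 1 = 2.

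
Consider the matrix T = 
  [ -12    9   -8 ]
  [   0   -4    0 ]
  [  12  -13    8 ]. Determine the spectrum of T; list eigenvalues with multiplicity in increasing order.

-4, -4, 0

Characteristic polynomial: p(λ) = λ^3 + 8λ^2 + 16λ = λ(λ + 4)^2.
Roots (with multiplicity): -4, -4, 0.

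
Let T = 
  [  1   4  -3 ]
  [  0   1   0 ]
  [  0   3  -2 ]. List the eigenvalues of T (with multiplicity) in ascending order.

-2, 1, 1

Characteristic polynomial: p(s) = s^3 - 3s + 2 = (s - 1)^2(s + 2).
Roots (with multiplicity): -2, 1, 1.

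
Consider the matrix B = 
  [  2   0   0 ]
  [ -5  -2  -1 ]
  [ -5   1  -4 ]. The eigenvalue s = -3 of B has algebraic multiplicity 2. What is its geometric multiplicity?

1

B + 3I = [[5, 0, 0], [-5, 1, -1], [-5, 1, -1]].
This matrix has rank 2, so its null space has dimension 3 − 2 = 1.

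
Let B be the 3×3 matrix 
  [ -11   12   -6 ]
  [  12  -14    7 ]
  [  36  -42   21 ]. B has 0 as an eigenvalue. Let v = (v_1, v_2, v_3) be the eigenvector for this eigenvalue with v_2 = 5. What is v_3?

10

B = [[-11, 12, -6], [12, -14, 7], [36, -42, 21]].
Solving (B)v = 0 gives the eigenspace spanned by (0, 5, 10).
With v_2 = 5, v = (0, 5, 10), so v_3 = 10.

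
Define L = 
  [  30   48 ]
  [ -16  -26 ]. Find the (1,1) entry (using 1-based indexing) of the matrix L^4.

5136

Characteristic polynomial: λ^2 - 4λ - 12 = (λ - 6)(λ + 2), so the eigenvalues are -2, 6.
λ=-2: eigenvector (-3, 2).
λ=6: eigenvector (-2, 1).
P = [[-3, -2], [2, 1]], D = diag(-2, 6), P⁻¹ = [[1, 2], [-2, -3]].
L⁴ = P·diag(16, 1296)·P⁻¹ = [[5136, 7680], [-2560, -3824]].
The requested entry is 5136.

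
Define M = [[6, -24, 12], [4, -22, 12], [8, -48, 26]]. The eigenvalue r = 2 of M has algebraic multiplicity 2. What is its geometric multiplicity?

2

M − 2I = [[4, -24, 12], [4, -24, 12], [8, -48, 24]].
This matrix has rank 1, so its null space has dimension 3 − 1 = 2.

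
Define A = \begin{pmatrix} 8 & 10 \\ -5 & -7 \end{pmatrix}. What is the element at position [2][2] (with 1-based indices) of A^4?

Characteristic polynomial: s^2 - s - 6 = (s - 3)(s + 2), so the eigenvalues are -2, 3.
s=-2: eigenvector (-1, 1).
s=3: eigenvector (-2, 1).
P = [[-1, -2], [1, 1]], D = diag(-2, 3), P⁻¹ = [[1, 2], [-1, -1]].
A⁴ = P·diag(16, 81)·P⁻¹ = [[146, 130], [-65, -49]].
The requested entry is -49.

-49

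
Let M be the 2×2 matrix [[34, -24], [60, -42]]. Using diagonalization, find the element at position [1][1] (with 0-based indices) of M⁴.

12816

Characteristic polynomial: s^2 + 8s + 12 = (s + 2)(s + 6), so the eigenvalues are -6, -2.
s=-6: eigenvector (-3, -5).
s=-2: eigenvector (2, 3).
P = [[-3, 2], [-5, 3]], D = diag(-6, -2), P⁻¹ = [[3, -2], [5, -3]].
M⁴ = P·diag(1296, 16)·P⁻¹ = [[-11504, 7680], [-19200, 12816]].
The requested entry is 12816.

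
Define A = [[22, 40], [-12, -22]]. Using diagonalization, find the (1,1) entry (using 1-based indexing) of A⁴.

16

Characteristic polynomial: t^2 - 4 = (t - 2)(t + 2), so the eigenvalues are -2, 2.
t=2: eigenvector (2, -1).
t=-2: eigenvector (-5, 3).
P = [[2, -5], [-1, 3]], D = diag(2, -2), P⁻¹ = [[3, 5], [1, 2]].
A⁴ = P·diag(16, 16)·P⁻¹ = [[16, 0], [0, 16]].
The requested entry is 16.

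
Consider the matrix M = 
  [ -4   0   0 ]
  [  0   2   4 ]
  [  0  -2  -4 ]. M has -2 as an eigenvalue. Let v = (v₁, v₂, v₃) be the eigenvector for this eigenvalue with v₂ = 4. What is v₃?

-4

M + 2I = [[-2, 0, 0], [0, 4, 4], [0, -2, -2]].
Solving (M + 2I)v = 0 gives the eigenspace spanned by (0, 4, -4).
With v₂ = 4, v = (0, 4, -4), so v₃ = -4.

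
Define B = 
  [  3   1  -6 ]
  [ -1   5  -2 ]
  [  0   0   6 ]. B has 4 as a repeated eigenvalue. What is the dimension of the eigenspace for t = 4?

1

B − 4I = [[-1, 1, -6], [-1, 1, -2], [0, 0, 2]].
This matrix has rank 2, so its null space has dimension 3 − 2 = 1.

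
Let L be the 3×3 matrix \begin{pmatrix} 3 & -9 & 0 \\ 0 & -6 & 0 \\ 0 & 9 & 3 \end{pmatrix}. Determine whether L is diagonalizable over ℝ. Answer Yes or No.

Characteristic polynomial: p(t) = t^3 - 27t + 54 = (t - 3)^2(t + 6).
t = 3 has algebraic multiplicity 2; rank(L − 3I) = 1, so geometric multiplicity = 2.
Every eigenvalue has geometric = algebraic multiplicity, so L is diagonalizable.

Yes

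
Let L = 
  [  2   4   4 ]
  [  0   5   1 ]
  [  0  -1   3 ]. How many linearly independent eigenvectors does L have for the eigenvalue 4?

1

L − 4I = [[-2, 4, 4], [0, 1, 1], [0, -1, -1]].
This matrix has rank 2, so its null space has dimension 3 − 2 = 1.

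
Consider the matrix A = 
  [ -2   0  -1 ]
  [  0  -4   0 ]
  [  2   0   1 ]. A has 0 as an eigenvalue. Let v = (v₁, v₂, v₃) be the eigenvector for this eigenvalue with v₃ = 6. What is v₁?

-3

A = [[-2, 0, -1], [0, -4, 0], [2, 0, 1]].
Solving (A)v = 0 gives the eigenspace spanned by (-3, 0, 6).
With v₃ = 6, v = (-3, 0, 6), so v₁ = -3.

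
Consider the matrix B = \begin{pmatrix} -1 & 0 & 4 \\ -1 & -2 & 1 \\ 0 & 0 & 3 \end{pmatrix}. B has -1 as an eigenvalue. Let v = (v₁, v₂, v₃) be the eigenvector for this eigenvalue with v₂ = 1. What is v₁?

B + 1I = [[0, 0, 4], [-1, -1, 1], [0, 0, 4]].
Solving (B + 1I)v = 0 gives the eigenspace spanned by (-1, 1, 0).
With v₂ = 1, v = (-1, 1, 0), so v₁ = -1.

-1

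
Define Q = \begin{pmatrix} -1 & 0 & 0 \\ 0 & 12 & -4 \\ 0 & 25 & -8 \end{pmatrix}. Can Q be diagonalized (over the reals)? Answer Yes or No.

Characteristic polynomial: p(μ) = μ^3 - 3μ^2 + 4 = (μ - 2)^2(μ + 1).
μ = 2 has algebraic multiplicity 2; rank(Q − 2I) = 2, so geometric multiplicity = 1.
Geometric multiplicity < algebraic multiplicity, so Q is not diagonalizable.

No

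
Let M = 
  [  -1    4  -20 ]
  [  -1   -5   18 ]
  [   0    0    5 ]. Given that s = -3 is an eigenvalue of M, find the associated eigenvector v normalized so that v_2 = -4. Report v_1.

M + 3I = [[2, 4, -20], [-1, -2, 18], [0, 0, 8]].
Solving (M + 3I)v = 0 gives the eigenspace spanned by (8, -4, 0).
With v_2 = -4, v = (8, -4, 0), so v_1 = 8.

8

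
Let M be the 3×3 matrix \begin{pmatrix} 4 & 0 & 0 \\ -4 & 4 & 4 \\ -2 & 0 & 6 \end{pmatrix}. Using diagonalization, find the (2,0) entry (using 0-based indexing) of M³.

-152

Characteristic polynomial: t^3 - 14t^2 + 64t - 96 = (t - 6)(t - 4)^2, so the eigenvalues are 4, 4, 6.
t=6: eigenvector (0, -2, -1).
t=4: eigenvector (0, 1, 0).
t=4: eigenvector (1, 2, 1).
P = [[0, 0, 1], [-2, 1, 2], [-1, 0, 1]], D = diag(6, 4, 4), P⁻¹ = [[1, 0, -1], [0, 1, -2], [1, 0, 0]].
M³ = P·diag(216, 64, 64)·P⁻¹ = [[64, 0, 0], [-304, 64, 304], [-152, 0, 216]].
The requested entry is -152.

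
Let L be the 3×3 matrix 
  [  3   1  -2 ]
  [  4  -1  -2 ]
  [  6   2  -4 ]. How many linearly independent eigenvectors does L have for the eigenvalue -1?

L + 1I = [[4, 1, -2], [4, 0, -2], [6, 2, -3]].
This matrix has rank 2, so its null space has dimension 3 − 2 = 1.

1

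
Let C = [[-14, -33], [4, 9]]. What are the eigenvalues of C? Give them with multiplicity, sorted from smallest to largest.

-3, -2

Characteristic polynomial: p(t) = t^2 + 5t + 6 = (t + 2)(t + 3).
Roots (with multiplicity): -3, -2.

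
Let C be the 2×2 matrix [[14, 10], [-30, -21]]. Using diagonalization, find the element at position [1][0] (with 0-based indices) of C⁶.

Characteristic polynomial: μ^2 + 7μ + 6 = (μ + 1)(μ + 6), so the eigenvalues are -6, -1.
μ=-6: eigenvector (1, -2).
μ=-1: eigenvector (2, -3).
P = [[1, 2], [-2, -3]], D = diag(-6, -1), P⁻¹ = [[-3, -2], [2, 1]].
C⁶ = P·diag(46656, 1)·P⁻¹ = [[-139964, -93310], [279930, 186621]].
The requested entry is 279930.

279930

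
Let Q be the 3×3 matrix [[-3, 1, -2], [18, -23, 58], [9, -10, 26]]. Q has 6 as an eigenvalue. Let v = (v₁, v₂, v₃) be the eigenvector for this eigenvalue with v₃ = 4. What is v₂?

Q − 6I = [[-9, 1, -2], [18, -29, 58], [9, -10, 20]].
Solving (Q − 6I)v = 0 gives the eigenspace spanned by (0, 8, 4).
With v₃ = 4, v = (0, 8, 4), so v₂ = 8.

8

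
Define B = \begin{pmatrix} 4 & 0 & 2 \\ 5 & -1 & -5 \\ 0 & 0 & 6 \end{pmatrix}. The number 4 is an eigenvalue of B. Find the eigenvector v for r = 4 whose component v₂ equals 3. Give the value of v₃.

0

B − 4I = [[0, 0, 2], [5, -5, -5], [0, 0, 2]].
Solving (B − 4I)v = 0 gives the eigenspace spanned by (3, 3, 0).
With v₂ = 3, v = (3, 3, 0), so v₃ = 0.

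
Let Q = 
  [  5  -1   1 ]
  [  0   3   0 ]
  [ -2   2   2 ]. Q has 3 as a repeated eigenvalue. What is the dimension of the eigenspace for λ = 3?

Q − 3I = [[2, -1, 1], [0, 0, 0], [-2, 2, -1]].
This matrix has rank 2, so its null space has dimension 3 − 2 = 1.

1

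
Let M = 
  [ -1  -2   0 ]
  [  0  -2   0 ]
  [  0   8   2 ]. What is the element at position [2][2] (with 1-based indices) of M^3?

Characteristic polynomial: r^3 + r^2 - 4r - 4 = (r - 2)(r + 1)(r + 2), so the eigenvalues are -2, -1, 2.
r=-1: eigenvector (1, 0, 0).
r=-2: eigenvector (2, 1, -2).
r=2: eigenvector (0, 0, 1).
P = [[1, 2, 0], [0, 1, 0], [0, -2, 1]], D = diag(-1, -2, 2), P⁻¹ = [[1, -2, 0], [0, 1, 0], [0, 2, 1]].
M³ = P·diag(-1, -8, 8)·P⁻¹ = [[-1, -14, 0], [0, -8, 0], [0, 32, 8]].
The requested entry is -8.

-8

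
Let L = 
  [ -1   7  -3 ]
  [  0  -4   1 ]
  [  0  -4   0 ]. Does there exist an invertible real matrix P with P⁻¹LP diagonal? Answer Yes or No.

Characteristic polynomial: p(t) = t^3 + 5t^2 + 8t + 4 = (t + 1)(t + 2)^2.
t = -2 has algebraic multiplicity 2; rank(L + 2I) = 2, so geometric multiplicity = 1.
Geometric multiplicity < algebraic multiplicity, so L is not diagonalizable.

No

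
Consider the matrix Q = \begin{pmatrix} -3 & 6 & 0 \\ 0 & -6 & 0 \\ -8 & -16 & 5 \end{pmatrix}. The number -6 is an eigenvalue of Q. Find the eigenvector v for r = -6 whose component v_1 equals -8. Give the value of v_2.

Q + 6I = [[3, 6, 0], [0, 0, 0], [-8, -16, 11]].
Solving (Q + 6I)v = 0 gives the eigenspace spanned by (-8, 4, 0).
With v_1 = -8, v = (-8, 4, 0), so v_2 = 4.

4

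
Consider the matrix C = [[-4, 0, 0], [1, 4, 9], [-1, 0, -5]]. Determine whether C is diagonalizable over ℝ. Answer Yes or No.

Yes

Characteristic polynomial: p(t) = t^3 + 5t^2 - 16t - 80 = (t - 4)(t + 4)(t + 5).
All 3 eigenvalues are distinct, so C is diagonalizable.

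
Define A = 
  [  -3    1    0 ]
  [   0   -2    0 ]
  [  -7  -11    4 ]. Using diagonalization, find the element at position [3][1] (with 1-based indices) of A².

Characteristic polynomial: t^3 + t^2 - 14t - 24 = (t - 4)(t + 2)(t + 3), so the eigenvalues are -3, -2, 4.
t=-3: eigenvector (1, 0, 1).
t=-2: eigenvector (1, 1, 3).
t=4: eigenvector (0, 0, 1).
P = [[1, 1, 0], [0, 1, 0], [1, 3, 1]], D = diag(-3, -2, 4), P⁻¹ = [[1, -1, 0], [0, 1, 0], [-1, -2, 1]].
A² = P·diag(9, 4, 16)·P⁻¹ = [[9, -5, 0], [0, 4, 0], [-7, -29, 16]].
The requested entry is -7.

-7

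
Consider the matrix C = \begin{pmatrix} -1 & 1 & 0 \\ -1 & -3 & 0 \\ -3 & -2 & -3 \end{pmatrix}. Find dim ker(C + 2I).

C + 2I = [[1, 1, 0], [-1, -1, 0], [-3, -2, -1]].
This matrix has rank 2, so its null space has dimension 3 − 2 = 1.

1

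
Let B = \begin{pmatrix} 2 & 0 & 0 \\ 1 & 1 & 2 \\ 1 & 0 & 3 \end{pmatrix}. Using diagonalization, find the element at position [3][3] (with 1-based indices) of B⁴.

Characteristic polynomial: s^3 - 6s^2 + 11s - 6 = (s - 3)(s - 2)(s - 1), so the eigenvalues are 1, 2, 3.
s=3: eigenvector (0, 1, 1).
s=1: eigenvector (0, 1, 0).
s=2: eigenvector (-1, 1, 1).
P = [[0, 0, -1], [1, 1, 1], [1, 0, 1]], D = diag(3, 1, 2), P⁻¹ = [[1, 0, 1], [0, 1, -1], [-1, 0, 0]].
B⁴ = P·diag(81, 1, 16)·P⁻¹ = [[16, 0, 0], [65, 1, 80], [65, 0, 81]].
The requested entry is 81.

81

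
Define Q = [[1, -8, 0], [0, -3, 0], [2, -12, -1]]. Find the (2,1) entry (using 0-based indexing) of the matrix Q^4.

Characteristic polynomial: μ^3 + 3μ^2 - μ - 3 = (μ - 1)(μ + 1)(μ + 3), so the eigenvalues are -3, -1, 1.
μ=1: eigenvector (1, 0, 1).
μ=-3: eigenvector (2, 1, 4).
μ=-1: eigenvector (0, 0, 1).
P = [[1, 2, 0], [0, 1, 0], [1, 4, 1]], D = diag(1, -3, -1), P⁻¹ = [[1, -2, 0], [0, 1, 0], [-1, -2, 1]].
Q⁴ = P·diag(1, 81, 1)·P⁻¹ = [[1, 160, 0], [0, 81, 0], [0, 320, 1]].
The requested entry is 320.

320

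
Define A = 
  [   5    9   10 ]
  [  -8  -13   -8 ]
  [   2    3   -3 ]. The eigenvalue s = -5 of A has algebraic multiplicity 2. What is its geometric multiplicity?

A + 5I = [[10, 9, 10], [-8, -8, -8], [2, 3, 2]].
This matrix has rank 2, so its null space has dimension 3 − 2 = 1.

1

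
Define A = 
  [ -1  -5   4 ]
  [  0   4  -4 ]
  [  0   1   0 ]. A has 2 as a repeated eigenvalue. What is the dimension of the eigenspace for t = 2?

1

A − 2I = [[-3, -5, 4], [0, 2, -4], [0, 1, -2]].
This matrix has rank 2, so its null space has dimension 3 − 2 = 1.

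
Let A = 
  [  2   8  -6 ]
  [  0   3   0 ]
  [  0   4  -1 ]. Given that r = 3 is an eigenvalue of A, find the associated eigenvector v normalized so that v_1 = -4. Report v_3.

-2

A − 3I = [[-1, 8, -6], [0, 0, 0], [0, 4, -4]].
Solving (A − 3I)v = 0 gives the eigenspace spanned by (-4, -2, -2).
With v_1 = -4, v = (-4, -2, -2), so v_3 = -2.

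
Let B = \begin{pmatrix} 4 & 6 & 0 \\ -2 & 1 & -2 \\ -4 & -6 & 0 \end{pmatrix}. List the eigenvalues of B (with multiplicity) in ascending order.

0, 1, 4

Characteristic polynomial: p(λ) = λ^3 - 5λ^2 + 4λ = λ(λ - 4)(λ - 1).
Roots (with multiplicity): 0, 1, 4.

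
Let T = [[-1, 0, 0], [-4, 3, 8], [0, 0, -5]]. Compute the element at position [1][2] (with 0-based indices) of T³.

152

Characteristic polynomial: μ^3 + 3μ^2 - 13μ - 15 = (μ - 3)(μ + 1)(μ + 5), so the eigenvalues are -5, -1, 3.
μ=-1: eigenvector (1, 1, 0).
μ=3: eigenvector (0, 1, 0).
μ=-5: eigenvector (0, -1, 1).
P = [[1, 0, 0], [1, 1, -1], [0, 0, 1]], D = diag(-1, 3, -5), P⁻¹ = [[1, 0, 0], [-1, 1, 1], [0, 0, 1]].
T³ = P·diag(-1, 27, -125)·P⁻¹ = [[-1, 0, 0], [-28, 27, 152], [0, 0, -125]].
The requested entry is 152.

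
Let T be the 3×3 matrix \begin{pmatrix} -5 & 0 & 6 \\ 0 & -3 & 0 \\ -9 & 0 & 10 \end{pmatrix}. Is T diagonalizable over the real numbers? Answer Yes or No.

Characteristic polynomial: p(λ) = λ^3 - 2λ^2 - 11λ + 12 = (λ - 4)(λ - 1)(λ + 3).
All 3 eigenvalues are distinct, so T is diagonalizable.

Yes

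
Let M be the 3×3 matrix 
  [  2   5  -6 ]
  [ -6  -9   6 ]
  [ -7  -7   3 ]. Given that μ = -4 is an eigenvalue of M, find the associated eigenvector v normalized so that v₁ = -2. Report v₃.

-2

M + 4I = [[6, 5, -6], [-6, -5, 6], [-7, -7, 7]].
Solving (M + 4I)v = 0 gives the eigenspace spanned by (-2, 0, -2).
With v₁ = -2, v = (-2, 0, -2), so v₃ = -2.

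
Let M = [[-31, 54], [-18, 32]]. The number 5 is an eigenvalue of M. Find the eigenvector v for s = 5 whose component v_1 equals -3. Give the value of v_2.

-2

M − 5I = [[-36, 54], [-18, 27]].
Solving (M − 5I)v = 0 gives the eigenspace spanned by (-3, -2).
With v_1 = -3, v = (-3, -2), so v_2 = -2.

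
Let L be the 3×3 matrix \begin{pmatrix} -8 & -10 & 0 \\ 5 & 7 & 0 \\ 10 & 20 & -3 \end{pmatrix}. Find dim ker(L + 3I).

2

L + 3I = [[-5, -10, 0], [5, 10, 0], [10, 20, 0]].
This matrix has rank 1, so its null space has dimension 3 − 1 = 2.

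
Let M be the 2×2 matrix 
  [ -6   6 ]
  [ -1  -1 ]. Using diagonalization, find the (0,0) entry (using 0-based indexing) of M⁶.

Characteristic polynomial: μ^2 + 7μ + 12 = (μ + 3)(μ + 4), so the eigenvalues are -4, -3.
μ=-4: eigenvector (3, 1).
μ=-3: eigenvector (2, 1).
P = [[3, 2], [1, 1]], D = diag(-4, -3), P⁻¹ = [[1, -2], [-1, 3]].
M⁶ = P·diag(4096, 729)·P⁻¹ = [[10830, -20202], [3367, -6005]].
The requested entry is 10830.

10830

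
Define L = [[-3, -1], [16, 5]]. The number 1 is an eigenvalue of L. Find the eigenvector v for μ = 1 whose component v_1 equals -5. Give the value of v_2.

L − 1I = [[-4, -1], [16, 4]].
Solving (L − 1I)v = 0 gives the eigenspace spanned by (-5, 20).
With v_1 = -5, v = (-5, 20), so v_2 = 20.

20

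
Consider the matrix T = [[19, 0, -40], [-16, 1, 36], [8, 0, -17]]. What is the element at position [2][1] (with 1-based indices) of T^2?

-32

Characteristic polynomial: r^3 - 3r^2 - r + 3 = (r - 3)(r - 1)(r + 1), so the eigenvalues are -1, 1, 3.
r=3: eigenvector (5, -4, 2).
r=1: eigenvector (0, 1, 0).
r=-1: eigenvector (2, -2, 1).
P = [[5, 0, 2], [-4, 1, -2], [2, 0, 1]], D = diag(3, 1, -1), P⁻¹ = [[1, 0, -2], [0, 1, 2], [-2, 0, 5]].
T² = P·diag(9, 1, 1)·P⁻¹ = [[41, 0, -80], [-32, 1, 64], [16, 0, -31]].
The requested entry is -32.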